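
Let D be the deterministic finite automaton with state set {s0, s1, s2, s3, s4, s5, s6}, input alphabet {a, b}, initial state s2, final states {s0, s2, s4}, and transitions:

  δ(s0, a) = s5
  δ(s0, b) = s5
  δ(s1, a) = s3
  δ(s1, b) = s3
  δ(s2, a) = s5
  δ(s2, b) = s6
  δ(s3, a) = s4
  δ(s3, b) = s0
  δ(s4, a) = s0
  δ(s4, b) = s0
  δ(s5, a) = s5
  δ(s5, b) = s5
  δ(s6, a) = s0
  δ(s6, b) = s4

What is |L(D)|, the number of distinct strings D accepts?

The useful subgraph on states {s0, s2, s4, s6} is acyclic, so L(D) is finite; the longest accepting path visits 4 useful states, giving maximum string length 3.
Counting accepting paths from s2 by length: 1 of length 0, 2 of length 2, 2 of length 3. Total 5.

5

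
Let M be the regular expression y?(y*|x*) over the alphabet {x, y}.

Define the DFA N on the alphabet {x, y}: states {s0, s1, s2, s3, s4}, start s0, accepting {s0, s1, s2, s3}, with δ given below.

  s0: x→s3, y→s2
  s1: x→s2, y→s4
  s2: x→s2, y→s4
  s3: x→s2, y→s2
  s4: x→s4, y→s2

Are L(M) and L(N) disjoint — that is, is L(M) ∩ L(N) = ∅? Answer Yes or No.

No

The empty string ε is accepted by both M and N.
Hence L(M) ∩ L(N) ≠ ∅.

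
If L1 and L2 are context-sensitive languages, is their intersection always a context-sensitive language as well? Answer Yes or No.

Yes

An LBA keeps a copy of the input on a second track, runs the LBA for L₁, and if that accepts restores the input and runs the LBA for L₂; linear space suffices, so L₁ ∩ L₂ is context-sensitive.
So the context-sensitive languages are closed under intersection.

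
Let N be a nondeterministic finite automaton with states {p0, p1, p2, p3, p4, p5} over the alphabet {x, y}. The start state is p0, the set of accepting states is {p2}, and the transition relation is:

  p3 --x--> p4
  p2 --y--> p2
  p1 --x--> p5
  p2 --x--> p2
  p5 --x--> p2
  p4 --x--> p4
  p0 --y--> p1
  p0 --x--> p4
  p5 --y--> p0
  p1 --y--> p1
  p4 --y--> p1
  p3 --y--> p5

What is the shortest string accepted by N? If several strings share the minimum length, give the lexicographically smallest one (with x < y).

A breadth-first search from p0 reaches an accepting state first via the path p0 → p1 → p5 → p2 on input yxx.
No string of length < 3 is accepted (BFS exhausts all shorter strings without reaching an accepting state), and yxx is the lexicographically least accepting string of length 3.

yxx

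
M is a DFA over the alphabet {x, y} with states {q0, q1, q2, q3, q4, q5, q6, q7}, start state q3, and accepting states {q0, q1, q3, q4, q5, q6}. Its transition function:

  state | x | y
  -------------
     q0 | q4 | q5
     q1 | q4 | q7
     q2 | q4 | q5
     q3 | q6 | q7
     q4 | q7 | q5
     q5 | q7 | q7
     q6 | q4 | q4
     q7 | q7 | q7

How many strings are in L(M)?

6

The useful subgraph on states {q3, q4, q5, q6} is acyclic, so L(M) is finite; the longest accepting path visits 4 useful states, giving maximum string length 3.
Counting accepting paths from q3 by length: 1 of length 0, 1 of length 1, 2 of length 2, 2 of length 3. Total 6.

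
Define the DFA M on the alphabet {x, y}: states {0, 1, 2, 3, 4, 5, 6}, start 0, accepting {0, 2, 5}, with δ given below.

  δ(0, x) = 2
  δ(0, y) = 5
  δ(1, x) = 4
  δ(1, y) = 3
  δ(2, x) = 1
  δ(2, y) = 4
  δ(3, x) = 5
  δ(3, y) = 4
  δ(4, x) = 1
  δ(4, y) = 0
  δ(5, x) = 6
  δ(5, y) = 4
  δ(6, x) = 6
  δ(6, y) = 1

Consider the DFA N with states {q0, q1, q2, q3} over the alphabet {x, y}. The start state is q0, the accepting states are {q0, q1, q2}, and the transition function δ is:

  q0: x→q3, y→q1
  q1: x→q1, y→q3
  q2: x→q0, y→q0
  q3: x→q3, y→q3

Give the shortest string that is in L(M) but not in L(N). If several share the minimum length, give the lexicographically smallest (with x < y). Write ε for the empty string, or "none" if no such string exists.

x

The string x is accepted by M but not by N.
No shorter string lies in the difference, and x is the lexicographically first length-1 string in L(M) \ L(N).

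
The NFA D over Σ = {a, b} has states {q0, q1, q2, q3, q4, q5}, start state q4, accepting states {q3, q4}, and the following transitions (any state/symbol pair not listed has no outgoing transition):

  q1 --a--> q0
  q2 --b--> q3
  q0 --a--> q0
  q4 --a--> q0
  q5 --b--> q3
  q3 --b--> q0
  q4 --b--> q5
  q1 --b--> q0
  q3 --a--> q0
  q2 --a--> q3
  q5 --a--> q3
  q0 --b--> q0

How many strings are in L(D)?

The useful subgraph on states {q3, q4, q5} is acyclic, so L(D) is finite; the longest accepting path visits 3 useful states, giving maximum string length 2.
Counting accepting paths from q4 by length: 1 of length 0, 2 of length 2. Total 3.

3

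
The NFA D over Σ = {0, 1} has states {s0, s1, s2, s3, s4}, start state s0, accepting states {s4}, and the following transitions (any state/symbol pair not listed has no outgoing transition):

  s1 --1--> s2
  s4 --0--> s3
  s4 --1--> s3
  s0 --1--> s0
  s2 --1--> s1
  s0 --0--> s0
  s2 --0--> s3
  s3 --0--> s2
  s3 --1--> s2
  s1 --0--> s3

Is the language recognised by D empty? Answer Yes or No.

Yes

The states reachable from the start state are {s0}.
None of the accepting states {s4} is reachable, so no string is accepted and L(D) = ∅.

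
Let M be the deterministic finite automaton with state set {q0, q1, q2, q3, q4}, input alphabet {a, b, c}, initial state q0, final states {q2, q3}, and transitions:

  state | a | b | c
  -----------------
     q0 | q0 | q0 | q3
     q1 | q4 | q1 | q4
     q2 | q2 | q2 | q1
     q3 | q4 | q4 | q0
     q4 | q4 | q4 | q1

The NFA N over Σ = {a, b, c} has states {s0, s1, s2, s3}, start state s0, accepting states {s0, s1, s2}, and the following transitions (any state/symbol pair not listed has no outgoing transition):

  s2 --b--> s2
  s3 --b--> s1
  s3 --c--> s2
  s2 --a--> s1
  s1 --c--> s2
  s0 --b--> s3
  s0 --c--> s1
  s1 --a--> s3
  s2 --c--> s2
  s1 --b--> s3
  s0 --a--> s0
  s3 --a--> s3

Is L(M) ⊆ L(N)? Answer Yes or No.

Exploring the product automaton M × N from the start pair (q0, s0), following both machines on each input symbol, reaches 10 state pairs: (q0, s0), (q0, s3), (q3, s1), (q0, s1), (q3, s2), (q4, s3), (q0, s2), (q4, s1), (q4, s2), (q1, s2).
M accepts in {q2, q3} and N accepts in {s0, s1, s2}. The reachable pairs whose M-component is accepting are (q3, s1), (q3, s2); in each of them the N-component is accepting too, so the product for L(M) \ L(N) (M-component accepting, N-component rejecting) has no reachable accepting pair and the difference is empty.
Hence every string in L(M) is also in L(N).

Yes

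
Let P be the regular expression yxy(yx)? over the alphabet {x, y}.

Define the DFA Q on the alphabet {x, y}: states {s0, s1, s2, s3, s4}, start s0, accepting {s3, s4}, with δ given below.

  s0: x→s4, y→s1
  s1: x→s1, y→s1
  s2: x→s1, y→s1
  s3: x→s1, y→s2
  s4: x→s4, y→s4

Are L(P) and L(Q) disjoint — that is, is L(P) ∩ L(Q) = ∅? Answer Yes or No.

Converting the expression P to a DFA (subset construction, then merging equivalent states) gives the minimal DFA with states {p0, p1, p2, p3, p4, p5, p6}, start state p0, accepting states {p4, p6} and transitions p0: x→p1, y→p2; p1: x→p1, y→p1; p2: x→p3, y→p1; p3: x→p1, y→p4; p4: x→p1, y→p5; p5: x→p6, y→p1; p6: x→p1, y→p1.
Exploring the product automaton P × Q from the start pair (p0, s0), following both machines on each input symbol, reaches 8 state pairs: (p0, s0), (p1, s4), (p2, s1), (p3, s1), (p1, s1), (p4, s1), (p5, s1), (p6, s1).
P accepts in {p4, p6} and Q accepts in {s3, s4}; no reachable pair has both components accepting, so no string drives both machines to acceptance simultaneously and L(P) ∩ L(Q) = ∅.
So no string is accepted by both, and the intersection is empty.

Yes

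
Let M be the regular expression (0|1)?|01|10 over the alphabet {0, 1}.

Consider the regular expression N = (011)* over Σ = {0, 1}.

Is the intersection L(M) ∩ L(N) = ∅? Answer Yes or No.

No

The empty string ε is accepted by both M and N.
Hence L(M) ∩ L(N) ≠ ∅.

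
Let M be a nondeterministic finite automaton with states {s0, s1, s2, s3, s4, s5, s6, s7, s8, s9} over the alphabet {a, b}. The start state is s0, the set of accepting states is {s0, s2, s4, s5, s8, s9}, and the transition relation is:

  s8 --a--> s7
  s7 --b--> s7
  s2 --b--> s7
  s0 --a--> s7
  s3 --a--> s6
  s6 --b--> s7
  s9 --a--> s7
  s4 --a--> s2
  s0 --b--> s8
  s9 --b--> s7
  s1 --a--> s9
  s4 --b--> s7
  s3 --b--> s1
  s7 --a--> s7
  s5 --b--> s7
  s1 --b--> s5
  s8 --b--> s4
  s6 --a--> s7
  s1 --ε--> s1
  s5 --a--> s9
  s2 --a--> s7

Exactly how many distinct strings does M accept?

The useful subgraph on states {s0, s2, s4, s8} is acyclic, so L(M) is finite; the longest accepting path visits 4 useful states, giving maximum string length 3.
Counting accepting paths from s0 by length: 1 of length 0, 1 of length 1, 1 of length 2, 1 of length 3. Total 4.

4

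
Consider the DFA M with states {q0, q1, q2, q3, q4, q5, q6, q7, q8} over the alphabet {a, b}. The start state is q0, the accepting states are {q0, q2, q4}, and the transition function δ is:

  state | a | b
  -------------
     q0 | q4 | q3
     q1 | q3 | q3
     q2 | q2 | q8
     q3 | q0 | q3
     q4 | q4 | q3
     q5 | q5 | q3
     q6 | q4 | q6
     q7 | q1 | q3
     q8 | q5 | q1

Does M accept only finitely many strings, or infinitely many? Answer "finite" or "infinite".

infinite

State q0 is reachable from the start and can reach an accepting state, and it lies on the cycle q0 → q3 → q0.
Traversing that cycle any number of times yields accepted strings of unbounded length, so the language is infinite.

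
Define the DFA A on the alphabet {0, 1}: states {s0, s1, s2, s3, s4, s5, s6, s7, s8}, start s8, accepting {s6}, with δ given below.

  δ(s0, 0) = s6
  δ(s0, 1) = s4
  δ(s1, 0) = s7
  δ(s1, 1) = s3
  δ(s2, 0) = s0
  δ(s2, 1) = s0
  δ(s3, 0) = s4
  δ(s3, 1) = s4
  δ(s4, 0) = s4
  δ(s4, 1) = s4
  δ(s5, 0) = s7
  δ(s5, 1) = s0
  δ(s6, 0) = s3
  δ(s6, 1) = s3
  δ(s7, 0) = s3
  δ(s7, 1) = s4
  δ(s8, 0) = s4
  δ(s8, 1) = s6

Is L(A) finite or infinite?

The useful states (reachable from s8 and able to reach an accepting state) are {s6, s8}.
Restricted to these states the transition graph has no cycle, so every accepting path has bounded length and L is finite.

finite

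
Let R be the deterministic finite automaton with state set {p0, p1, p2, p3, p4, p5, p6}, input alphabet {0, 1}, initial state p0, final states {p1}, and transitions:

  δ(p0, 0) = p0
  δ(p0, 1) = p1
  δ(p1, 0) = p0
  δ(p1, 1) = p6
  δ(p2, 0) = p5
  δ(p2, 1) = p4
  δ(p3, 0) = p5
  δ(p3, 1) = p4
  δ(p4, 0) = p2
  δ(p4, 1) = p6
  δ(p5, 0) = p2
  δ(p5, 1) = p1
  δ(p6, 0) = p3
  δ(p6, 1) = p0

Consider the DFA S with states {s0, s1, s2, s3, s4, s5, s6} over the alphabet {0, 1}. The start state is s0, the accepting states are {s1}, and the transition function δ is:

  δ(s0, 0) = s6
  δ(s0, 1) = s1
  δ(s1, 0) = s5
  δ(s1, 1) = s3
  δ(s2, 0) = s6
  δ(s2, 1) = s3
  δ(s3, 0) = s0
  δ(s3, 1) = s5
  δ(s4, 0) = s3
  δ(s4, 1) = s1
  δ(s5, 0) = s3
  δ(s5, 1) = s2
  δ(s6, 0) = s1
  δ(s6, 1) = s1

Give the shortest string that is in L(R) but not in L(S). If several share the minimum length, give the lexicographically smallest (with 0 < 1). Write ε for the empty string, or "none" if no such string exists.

The string 001 is accepted by R but not by S.
No shorter string lies in the difference, and 001 is the lexicographically first length-3 string in L(R) \ L(S).

001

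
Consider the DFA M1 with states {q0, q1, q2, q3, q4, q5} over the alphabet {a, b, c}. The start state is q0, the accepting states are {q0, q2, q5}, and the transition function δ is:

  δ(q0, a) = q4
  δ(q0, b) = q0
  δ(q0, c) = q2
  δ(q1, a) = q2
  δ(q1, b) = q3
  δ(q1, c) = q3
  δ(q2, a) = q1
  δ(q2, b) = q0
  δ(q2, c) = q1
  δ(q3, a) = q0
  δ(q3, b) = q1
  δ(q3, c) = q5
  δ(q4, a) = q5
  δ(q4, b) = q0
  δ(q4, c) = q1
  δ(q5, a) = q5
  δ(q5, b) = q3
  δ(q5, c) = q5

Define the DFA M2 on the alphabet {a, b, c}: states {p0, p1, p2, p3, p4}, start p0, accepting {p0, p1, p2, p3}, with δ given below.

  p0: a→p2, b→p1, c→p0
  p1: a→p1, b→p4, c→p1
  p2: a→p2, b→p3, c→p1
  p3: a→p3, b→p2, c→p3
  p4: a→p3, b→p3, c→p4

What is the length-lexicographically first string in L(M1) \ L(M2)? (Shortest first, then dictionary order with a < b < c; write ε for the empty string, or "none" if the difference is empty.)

The string bb is accepted by M1 but not by M2.
No shorter string lies in the difference, and bb is the lexicographically first length-2 string in L(M1) \ L(M2).

bb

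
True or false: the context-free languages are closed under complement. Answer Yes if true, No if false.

CFLs are closed under union, so if they were also closed under complement they would be closed under intersection by De Morgan (L₁ ∩ L₂ is the complement of the union of the complements). But {aⁿbⁿcᵐ} ∩ {aᵐbⁿcⁿ} = {aⁿbⁿcⁿ} is not context-free although both operands are.

No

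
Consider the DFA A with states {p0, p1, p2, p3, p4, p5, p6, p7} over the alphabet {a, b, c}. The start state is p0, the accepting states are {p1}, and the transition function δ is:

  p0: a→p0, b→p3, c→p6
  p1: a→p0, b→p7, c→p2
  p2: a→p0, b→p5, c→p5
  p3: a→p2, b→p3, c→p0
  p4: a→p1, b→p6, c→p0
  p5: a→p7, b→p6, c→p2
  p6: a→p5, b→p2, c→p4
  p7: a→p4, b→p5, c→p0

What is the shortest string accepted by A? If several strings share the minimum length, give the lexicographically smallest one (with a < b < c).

A breadth-first search from p0 reaches an accepting state first via the path p0 → p6 → p4 → p1 on input cca.
No string of length < 3 is accepted (BFS exhausts all shorter strings without reaching an accepting state), and cca is the lexicographically least accepting string of length 3.

cca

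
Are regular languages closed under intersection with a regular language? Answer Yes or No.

This is a special case of closure under intersection: the product of the two DFAs, accepting on F₁ × F₂, recognises the intersection.
So the regular languages are closed under intersection with a regular language.

Yes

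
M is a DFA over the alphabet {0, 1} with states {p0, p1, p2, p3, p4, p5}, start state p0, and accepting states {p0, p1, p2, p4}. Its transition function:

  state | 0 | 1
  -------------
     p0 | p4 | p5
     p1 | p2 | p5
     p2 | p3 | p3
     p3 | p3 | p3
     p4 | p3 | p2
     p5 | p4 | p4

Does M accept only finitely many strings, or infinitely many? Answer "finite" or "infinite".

finite

The useful states (reachable from p0 and able to reach an accepting state) are {p0, p2, p4, p5}.
Restricted to these states the transition graph has no cycle, so every accepting path has bounded length and L is finite.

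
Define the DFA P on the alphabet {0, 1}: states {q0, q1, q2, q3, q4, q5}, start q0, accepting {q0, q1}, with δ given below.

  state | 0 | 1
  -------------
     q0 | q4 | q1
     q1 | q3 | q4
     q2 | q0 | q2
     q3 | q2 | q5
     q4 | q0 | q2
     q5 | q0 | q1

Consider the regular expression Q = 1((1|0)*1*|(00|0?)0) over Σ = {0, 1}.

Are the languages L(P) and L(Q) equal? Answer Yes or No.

No

The empty string ε is accepted by P but rejected by Q.
So L(P) ≠ L(Q).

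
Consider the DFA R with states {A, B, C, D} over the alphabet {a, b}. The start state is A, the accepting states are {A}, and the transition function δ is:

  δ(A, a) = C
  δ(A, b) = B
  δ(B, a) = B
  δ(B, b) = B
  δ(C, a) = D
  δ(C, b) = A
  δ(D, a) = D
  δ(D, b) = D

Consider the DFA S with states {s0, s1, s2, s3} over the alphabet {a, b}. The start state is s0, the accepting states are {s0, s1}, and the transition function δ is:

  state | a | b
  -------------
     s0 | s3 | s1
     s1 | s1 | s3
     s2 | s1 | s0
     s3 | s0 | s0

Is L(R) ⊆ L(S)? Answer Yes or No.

Yes

Exploring the product automaton R × S from the start pair (A, s0), following both machines on each input symbol, reaches 8 state pairs: (A, s0), (C, s3), (B, s1), (D, s0), (B, s3), (D, s3), (D, s1), (B, s0).
R accepts in {A} and S accepts in {s0, s1}. The reachable pairs whose R-component is accepting are (A, s0); in each of them the S-component is accepting too, so the product for L(R) \ L(S) (R-component accepting, S-component rejecting) has no reachable accepting pair and the difference is empty.
Hence every string in L(R) is also in L(S).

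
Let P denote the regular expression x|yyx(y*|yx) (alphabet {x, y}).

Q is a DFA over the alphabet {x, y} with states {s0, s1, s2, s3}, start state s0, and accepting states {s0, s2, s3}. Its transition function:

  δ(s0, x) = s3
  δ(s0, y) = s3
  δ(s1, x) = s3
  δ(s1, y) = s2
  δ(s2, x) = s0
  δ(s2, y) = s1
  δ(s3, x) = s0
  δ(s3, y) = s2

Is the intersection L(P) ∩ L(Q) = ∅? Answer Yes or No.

The string x is accepted by both P and Q.
Hence L(P) ∩ L(Q) ≠ ∅.

No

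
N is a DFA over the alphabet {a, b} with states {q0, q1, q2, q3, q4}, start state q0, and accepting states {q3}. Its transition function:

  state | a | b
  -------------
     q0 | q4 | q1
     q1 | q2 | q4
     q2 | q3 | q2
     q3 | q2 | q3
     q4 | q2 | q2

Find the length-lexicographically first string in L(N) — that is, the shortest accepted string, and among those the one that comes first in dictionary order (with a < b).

aaa

A breadth-first search from q0 reaches an accepting state first via the path q0 → q4 → q2 → q3 on input aaa.
No string of length < 3 is accepted (BFS exhausts all shorter strings without reaching an accepting state), and aaa is the lexicographically least accepting string of length 3.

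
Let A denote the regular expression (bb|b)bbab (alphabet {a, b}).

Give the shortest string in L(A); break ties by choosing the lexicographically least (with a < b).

By inspection of the expression, no string of length less than 5 matches, and bbbab is the lexicographically first match of length 5.

bbbab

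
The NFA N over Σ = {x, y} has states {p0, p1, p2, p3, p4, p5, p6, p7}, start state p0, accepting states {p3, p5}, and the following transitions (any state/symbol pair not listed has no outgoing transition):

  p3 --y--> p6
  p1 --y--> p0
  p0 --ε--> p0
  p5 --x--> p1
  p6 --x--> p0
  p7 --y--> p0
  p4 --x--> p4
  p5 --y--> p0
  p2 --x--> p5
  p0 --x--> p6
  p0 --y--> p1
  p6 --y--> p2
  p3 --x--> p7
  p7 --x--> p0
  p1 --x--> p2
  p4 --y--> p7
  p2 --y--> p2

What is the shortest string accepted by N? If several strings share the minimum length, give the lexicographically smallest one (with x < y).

A breadth-first search from p0 reaches an accepting state first via the path p0 → p6 → p2 → p5 on input xyx.
No string of length < 3 is accepted (BFS exhausts all shorter strings without reaching an accepting state), and xyx is the lexicographically least accepting string of length 3.

xyx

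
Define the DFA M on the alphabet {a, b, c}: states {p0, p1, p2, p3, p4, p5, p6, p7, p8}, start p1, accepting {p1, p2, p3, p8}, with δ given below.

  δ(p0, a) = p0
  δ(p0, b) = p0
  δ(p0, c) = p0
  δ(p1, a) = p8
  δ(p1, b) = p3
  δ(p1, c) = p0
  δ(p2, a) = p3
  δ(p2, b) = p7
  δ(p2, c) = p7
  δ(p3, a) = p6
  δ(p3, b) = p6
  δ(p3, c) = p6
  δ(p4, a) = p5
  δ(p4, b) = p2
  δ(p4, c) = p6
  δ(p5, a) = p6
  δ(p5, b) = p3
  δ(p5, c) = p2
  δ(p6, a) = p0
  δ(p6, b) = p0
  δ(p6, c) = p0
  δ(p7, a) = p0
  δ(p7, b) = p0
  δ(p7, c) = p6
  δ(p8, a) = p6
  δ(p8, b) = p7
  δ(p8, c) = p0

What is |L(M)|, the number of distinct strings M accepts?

3

The useful subgraph on states {p1, p3, p8} is acyclic, so L(M) is finite; the longest accepting path visits 2 useful states, giving maximum string length 1.
Counting accepting paths from p1 by length: 1 of length 0, 2 of length 1. Total 3.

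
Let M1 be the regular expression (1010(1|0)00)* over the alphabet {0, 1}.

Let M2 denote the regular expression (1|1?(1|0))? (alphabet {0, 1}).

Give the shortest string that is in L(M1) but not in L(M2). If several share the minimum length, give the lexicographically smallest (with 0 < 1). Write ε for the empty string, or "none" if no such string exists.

The string 1010000 is accepted by M1 but not by M2.
No shorter string lies in the difference, and 1010000 is the lexicographically first length-7 string in L(M1) \ L(M2).

1010000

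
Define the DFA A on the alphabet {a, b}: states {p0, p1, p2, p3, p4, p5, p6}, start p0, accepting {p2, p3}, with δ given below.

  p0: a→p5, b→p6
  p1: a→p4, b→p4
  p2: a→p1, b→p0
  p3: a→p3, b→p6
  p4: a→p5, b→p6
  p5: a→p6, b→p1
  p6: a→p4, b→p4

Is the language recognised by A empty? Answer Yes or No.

The states reachable from the start state are {p0, p1, p4, p5, p6}.
None of the accepting states {p2, p3} is reachable, so no string is accepted and L(A) = ∅.

Yes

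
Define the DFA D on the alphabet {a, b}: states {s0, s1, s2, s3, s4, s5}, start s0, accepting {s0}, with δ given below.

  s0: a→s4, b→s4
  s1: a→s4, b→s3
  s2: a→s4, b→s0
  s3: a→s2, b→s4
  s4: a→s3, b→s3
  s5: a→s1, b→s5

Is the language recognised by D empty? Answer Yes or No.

The empty string ε is accepted: the run s0 ends in the accepting state s0.
Since at least one string is accepted, L(D) is not empty.

No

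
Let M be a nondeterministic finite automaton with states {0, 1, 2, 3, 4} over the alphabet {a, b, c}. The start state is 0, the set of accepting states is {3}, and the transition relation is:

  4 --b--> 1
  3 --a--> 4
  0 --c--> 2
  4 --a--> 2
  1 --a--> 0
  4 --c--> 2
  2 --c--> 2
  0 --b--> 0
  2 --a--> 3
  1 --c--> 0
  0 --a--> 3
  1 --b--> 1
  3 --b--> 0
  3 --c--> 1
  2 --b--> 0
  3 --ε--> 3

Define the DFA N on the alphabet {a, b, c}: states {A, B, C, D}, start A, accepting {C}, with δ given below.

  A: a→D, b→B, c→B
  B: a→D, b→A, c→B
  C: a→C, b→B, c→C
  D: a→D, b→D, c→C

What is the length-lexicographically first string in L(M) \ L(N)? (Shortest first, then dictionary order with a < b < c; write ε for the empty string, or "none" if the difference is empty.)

a

The string a is accepted by M but not by N.
No shorter string lies in the difference, and a is the lexicographically first length-1 string in L(M) \ L(N).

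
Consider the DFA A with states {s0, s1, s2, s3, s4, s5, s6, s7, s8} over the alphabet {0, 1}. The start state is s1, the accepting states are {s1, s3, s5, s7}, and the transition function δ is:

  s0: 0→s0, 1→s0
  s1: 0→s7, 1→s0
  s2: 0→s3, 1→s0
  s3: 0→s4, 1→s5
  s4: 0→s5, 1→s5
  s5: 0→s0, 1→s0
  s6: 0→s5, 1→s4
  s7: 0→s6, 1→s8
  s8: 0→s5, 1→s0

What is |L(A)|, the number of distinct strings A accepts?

6

The useful subgraph on states {s1, s4, s5, s6, s7, s8} is acyclic, so L(A) is finite; the longest accepting path visits 5 useful states, giving maximum string length 4.
Counting accepting paths from s1 by length: 1 of length 0, 1 of length 1, 2 of length 3, 2 of length 4. Total 6.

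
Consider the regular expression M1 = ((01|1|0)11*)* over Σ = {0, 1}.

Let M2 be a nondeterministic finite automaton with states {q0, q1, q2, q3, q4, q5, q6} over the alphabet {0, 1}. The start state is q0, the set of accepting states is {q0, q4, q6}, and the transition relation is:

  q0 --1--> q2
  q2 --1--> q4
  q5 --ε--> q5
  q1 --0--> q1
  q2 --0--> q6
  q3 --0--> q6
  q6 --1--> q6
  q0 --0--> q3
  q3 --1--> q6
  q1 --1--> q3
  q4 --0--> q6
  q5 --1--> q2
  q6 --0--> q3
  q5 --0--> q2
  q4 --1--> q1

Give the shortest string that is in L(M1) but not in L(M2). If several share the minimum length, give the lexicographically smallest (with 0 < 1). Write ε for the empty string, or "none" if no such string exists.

The string 111 is accepted by M1 but not by M2.
No shorter string lies in the difference, and 111 is the lexicographically first length-3 string in L(M1) \ L(M2).

111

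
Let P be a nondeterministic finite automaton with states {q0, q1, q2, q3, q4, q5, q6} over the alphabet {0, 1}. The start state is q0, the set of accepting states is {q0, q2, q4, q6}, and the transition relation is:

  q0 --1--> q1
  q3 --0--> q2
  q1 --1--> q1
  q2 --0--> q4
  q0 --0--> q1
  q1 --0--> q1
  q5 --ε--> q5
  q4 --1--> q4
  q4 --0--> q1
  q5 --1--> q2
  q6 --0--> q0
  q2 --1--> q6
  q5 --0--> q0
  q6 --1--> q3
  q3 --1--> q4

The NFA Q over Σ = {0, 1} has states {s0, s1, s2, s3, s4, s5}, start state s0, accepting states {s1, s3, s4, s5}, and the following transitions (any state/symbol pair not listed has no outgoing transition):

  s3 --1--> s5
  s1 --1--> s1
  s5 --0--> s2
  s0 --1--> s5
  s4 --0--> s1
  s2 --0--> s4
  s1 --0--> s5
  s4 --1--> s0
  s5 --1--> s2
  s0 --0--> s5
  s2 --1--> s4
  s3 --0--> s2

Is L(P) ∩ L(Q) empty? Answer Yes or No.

Exploring the product automaton P × Q from the start pair (q0, s0), following both machines on each input symbol, reaches 6 state pairs: (q0, s0), (q1, s5), (q1, s2), (q1, s4), (q1, s1), (q1, s0).
P accepts in {q0, q2, q4, q6} and Q accepts in {s1, s3, s4, s5}; no reachable pair has both components accepting, so no string drives both machines to acceptance simultaneously and L(P) ∩ L(Q) = ∅.
So no string is accepted by both, and the intersection is empty.

Yes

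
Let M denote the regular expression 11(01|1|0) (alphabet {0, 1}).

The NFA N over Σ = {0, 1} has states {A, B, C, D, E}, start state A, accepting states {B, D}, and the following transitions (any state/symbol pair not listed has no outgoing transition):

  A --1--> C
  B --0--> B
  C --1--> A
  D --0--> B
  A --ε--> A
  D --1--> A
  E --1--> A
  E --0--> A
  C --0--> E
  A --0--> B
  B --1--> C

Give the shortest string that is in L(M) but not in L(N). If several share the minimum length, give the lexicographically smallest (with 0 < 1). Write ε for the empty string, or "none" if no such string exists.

The string 111 is accepted by M but not by N.
No shorter string lies in the difference, and 111 is the lexicographically first length-3 string in L(M) \ L(N).

111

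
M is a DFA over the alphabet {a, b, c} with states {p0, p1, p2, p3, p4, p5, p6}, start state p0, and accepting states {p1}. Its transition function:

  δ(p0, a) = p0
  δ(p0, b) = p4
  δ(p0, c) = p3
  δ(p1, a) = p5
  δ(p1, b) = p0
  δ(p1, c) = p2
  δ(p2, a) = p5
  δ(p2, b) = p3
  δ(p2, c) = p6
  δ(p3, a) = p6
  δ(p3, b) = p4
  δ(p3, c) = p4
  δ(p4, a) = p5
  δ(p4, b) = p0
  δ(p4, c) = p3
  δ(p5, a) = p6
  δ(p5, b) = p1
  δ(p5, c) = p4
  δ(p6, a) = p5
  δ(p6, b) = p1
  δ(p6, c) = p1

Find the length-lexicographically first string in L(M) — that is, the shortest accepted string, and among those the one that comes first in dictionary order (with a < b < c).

bab

A breadth-first search from p0 reaches an accepting state first via the path p0 → p4 → p5 → p1 on input bab.
No string of length < 3 is accepted (BFS exhausts all shorter strings without reaching an accepting state), and bab is the lexicographically least accepting string of length 3.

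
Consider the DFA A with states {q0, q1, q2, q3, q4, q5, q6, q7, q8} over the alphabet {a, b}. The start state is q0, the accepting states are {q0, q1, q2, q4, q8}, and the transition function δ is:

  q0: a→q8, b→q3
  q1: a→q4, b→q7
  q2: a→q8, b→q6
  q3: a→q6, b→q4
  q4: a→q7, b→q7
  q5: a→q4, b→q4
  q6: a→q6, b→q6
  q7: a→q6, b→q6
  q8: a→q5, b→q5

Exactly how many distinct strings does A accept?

The useful subgraph on states {q0, q3, q4, q5, q8} is acyclic, so L(A) is finite; the longest accepting path visits 4 useful states, giving maximum string length 3.
Counting accepting paths from q0 by length: 1 of length 0, 1 of length 1, 1 of length 2, 4 of length 3. Total 7.

7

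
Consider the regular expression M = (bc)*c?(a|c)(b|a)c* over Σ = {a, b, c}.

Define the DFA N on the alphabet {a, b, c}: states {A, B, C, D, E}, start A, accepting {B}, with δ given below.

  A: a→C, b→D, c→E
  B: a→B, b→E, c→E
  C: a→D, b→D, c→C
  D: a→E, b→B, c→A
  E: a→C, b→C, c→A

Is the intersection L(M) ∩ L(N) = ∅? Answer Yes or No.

Yes

Converting the expression M to a DFA (subset construction, then merging equivalent states) gives the minimal DFA with states {m0, m1, m2, m3, m4, m5, m6}, start state m0, accepting states {m4, m6} and transitions m0: a→m1, b→m2, c→m3; m1: a→m4, b→m4, c→m5; m2: a→m5, b→m5, c→m0; m3: a→m6, b→m4, c→m1; m4: a→m5, b→m5, c→m4; m5: a→m5, b→m5, c→m5; m6: a→m4, b→m4, c→m4.
Exploring the product automaton M × N from the start pair (m0, A), following both machines on each input symbol, reaches 15 state pairs: (m0, A), (m1, C), (m2, D), (m3, E), (m4, D), (m5, C), (m5, E), (m5, B), (m6, C), (m4, C), (m1, A), (m4, A), (m5, D), (m5, A), (m4, E).
M accepts in {m4, m6} and N accepts in {B}; no reachable pair has both components accepting, so no string drives both machines to acceptance simultaneously and L(M) ∩ L(N) = ∅.
So no string is accepted by both, and the intersection is empty.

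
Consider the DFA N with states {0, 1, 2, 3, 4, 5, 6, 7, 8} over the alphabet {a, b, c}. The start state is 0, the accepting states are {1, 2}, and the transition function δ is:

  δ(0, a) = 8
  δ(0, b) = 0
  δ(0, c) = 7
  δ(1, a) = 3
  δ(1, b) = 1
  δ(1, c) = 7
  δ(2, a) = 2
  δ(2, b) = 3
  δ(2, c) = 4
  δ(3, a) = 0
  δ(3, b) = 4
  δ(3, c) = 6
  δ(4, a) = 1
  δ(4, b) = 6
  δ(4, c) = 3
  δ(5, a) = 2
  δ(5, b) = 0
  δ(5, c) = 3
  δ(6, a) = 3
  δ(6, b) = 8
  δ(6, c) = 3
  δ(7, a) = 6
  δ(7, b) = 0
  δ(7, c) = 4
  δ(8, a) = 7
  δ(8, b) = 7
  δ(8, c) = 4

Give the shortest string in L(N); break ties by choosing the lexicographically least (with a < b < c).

aca

A breadth-first search from 0 reaches an accepting state first via the path 0 → 8 → 4 → 1 on input aca.
No string of length < 3 is accepted (BFS exhausts all shorter strings without reaching an accepting state), and aca is the lexicographically least accepting string of length 3.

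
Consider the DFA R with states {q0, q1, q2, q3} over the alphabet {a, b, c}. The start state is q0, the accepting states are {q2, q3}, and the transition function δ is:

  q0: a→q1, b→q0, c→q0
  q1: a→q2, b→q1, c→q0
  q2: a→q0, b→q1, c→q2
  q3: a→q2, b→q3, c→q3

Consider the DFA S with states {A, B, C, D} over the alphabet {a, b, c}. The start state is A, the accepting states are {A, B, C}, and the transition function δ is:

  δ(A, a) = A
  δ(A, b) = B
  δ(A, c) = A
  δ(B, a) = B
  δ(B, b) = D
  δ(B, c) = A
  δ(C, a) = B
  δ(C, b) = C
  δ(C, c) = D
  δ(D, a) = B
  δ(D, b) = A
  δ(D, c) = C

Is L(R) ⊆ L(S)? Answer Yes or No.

Yes

Exploring the product automaton R × S from the start pair (q0, A), following both machines on each input symbol, reaches 9 state pairs: (q0, A), (q1, A), (q0, B), (q2, A), (q1, B), (q0, D), (q2, B), (q1, D), (q0, C).
R accepts in {q2, q3} and S accepts in {A, B, C}. The reachable pairs whose R-component is accepting are (q2, A), (q2, B); in each of them the S-component is accepting too, so the product for L(R) \ L(S) (R-component accepting, S-component rejecting) has no reachable accepting pair and the difference is empty.
Hence every string in L(R) is also in L(S).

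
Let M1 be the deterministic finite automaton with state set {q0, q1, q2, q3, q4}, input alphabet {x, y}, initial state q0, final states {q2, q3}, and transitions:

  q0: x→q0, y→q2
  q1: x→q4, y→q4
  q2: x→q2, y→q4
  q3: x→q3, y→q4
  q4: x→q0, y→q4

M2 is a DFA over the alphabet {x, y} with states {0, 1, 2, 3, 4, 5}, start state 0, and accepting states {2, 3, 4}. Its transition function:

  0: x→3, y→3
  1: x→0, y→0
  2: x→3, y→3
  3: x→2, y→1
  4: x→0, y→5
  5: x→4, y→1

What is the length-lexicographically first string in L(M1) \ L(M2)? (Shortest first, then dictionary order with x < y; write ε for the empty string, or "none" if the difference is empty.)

The string xy is accepted by M1 but not by M2.
No shorter string lies in the difference, and xy is the lexicographically first length-2 string in L(M1) \ L(M2).

xy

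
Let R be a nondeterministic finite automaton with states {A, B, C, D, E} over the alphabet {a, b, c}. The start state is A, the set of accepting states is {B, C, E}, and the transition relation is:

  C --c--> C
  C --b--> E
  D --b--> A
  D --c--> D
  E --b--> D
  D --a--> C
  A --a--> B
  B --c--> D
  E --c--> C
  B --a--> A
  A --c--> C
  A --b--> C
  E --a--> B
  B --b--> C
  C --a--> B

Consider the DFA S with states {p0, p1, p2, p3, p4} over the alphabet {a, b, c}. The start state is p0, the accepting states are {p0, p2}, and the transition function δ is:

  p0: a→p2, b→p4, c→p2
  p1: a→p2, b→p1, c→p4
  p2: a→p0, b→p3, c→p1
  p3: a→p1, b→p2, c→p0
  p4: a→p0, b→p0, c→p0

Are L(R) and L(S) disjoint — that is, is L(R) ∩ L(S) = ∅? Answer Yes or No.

No

The string a is accepted by both R and S.
Hence L(R) ∩ L(S) ≠ ∅.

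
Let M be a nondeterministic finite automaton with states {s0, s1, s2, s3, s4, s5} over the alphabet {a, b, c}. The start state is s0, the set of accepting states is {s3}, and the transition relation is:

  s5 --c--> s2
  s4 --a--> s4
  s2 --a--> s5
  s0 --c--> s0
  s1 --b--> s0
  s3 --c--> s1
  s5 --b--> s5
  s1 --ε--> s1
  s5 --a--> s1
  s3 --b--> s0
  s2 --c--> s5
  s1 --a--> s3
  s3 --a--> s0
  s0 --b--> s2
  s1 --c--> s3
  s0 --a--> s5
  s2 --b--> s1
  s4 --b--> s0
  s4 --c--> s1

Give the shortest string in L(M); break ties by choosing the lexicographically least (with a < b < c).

aaa

A breadth-first search from s0 reaches an accepting state first via the path s0 → s5 → s1 → s3 on input aaa.
No string of length < 3 is accepted (BFS exhausts all shorter strings without reaching an accepting state), and aaa is the lexicographically least accepting string of length 3.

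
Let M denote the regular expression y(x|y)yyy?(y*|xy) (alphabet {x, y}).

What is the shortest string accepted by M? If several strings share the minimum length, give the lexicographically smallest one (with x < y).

By inspection of the expression, no string of length less than 4 matches, and yxyy is the lexicographically first match of length 4.

yxyy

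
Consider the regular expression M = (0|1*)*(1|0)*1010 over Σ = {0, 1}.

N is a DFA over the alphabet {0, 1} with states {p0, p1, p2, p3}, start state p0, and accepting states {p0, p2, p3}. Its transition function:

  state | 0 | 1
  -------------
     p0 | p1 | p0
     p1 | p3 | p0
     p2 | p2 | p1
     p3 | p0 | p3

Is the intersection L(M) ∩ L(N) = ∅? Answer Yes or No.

Yes

Converting the expression M to a DFA (subset construction, then merging equivalent states) gives the minimal DFA with states {m0, m1, m2, m3, m4}, start state m0, accepting states {m4} and transitions m0: 0→m0, 1→m1; m1: 0→m2, 1→m1; m2: 0→m0, 1→m3; m3: 0→m4, 1→m1; m4: 0→m0, 1→m3.
Exploring the product automaton M × N from the start pair (m0, p0), following both machines on each input symbol, reaches 9 state pairs: (m0, p0), (m0, p1), (m1, p0), (m0, p3), (m2, p1), (m1, p3), (m3, p0), (m2, p0), (m4, p1).
M accepts in {m4} and N accepts in {p0, p2, p3}; no reachable pair has both components accepting, so no string drives both machines to acceptance simultaneously and L(M) ∩ L(N) = ∅.
So no string is accepted by both, and the intersection is empty.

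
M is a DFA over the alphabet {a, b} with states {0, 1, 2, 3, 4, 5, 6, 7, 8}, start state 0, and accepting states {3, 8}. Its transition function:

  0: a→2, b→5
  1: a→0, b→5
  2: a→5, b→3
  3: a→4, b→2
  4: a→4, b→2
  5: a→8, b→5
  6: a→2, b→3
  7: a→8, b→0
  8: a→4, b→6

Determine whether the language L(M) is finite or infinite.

infinite

State 2 is reachable from the start and can reach an accepting state, and it lies on the cycle 2 → 3 → 2.
Traversing that cycle any number of times yields accepted strings of unbounded length, so the language is infinite.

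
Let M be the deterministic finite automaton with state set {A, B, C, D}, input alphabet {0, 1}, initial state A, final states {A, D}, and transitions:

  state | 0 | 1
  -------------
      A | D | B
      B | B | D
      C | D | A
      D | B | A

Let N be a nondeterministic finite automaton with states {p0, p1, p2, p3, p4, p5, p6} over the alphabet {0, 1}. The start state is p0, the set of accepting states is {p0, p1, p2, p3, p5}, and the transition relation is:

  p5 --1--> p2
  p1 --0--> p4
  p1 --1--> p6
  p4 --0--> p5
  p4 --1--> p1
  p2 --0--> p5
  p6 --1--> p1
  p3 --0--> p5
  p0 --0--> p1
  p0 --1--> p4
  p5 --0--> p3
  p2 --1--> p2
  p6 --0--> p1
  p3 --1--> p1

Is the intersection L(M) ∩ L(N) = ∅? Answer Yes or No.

No

The empty string ε is accepted by both M and N.
Hence L(M) ∩ L(N) ≠ ∅.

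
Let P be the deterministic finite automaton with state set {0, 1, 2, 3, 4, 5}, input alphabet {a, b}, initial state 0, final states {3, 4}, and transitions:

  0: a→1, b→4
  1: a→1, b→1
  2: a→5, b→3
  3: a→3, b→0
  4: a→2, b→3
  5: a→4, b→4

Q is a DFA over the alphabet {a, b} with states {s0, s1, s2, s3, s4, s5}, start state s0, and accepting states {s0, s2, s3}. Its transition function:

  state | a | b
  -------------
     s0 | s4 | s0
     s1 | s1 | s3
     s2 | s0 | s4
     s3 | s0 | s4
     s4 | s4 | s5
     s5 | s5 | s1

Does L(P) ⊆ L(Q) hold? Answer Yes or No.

The string bab is in L(P) but not in L(Q).
So L(P) ⊄ L(Q).

No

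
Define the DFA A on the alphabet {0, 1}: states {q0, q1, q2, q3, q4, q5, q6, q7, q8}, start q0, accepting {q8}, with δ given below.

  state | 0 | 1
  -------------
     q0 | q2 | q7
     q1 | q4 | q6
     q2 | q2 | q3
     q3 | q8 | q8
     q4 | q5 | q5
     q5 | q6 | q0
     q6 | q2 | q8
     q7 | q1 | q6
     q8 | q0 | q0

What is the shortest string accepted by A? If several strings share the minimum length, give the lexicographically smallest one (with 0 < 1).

A breadth-first search from q0 reaches an accepting state first via the path q0 → q2 → q3 → q8 on input 010.
No string of length < 3 is accepted (BFS exhausts all shorter strings without reaching an accepting state), and 010 is the lexicographically least accepting string of length 3.

010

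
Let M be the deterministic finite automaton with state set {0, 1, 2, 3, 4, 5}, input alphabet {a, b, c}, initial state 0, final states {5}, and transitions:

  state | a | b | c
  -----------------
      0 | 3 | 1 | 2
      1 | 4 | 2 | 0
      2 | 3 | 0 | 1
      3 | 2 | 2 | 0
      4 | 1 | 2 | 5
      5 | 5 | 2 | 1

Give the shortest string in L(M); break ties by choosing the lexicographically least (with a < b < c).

bac

A breadth-first search from 0 reaches an accepting state first via the path 0 → 1 → 4 → 5 on input bac.
No string of length < 3 is accepted (BFS exhausts all shorter strings without reaching an accepting state), and bac is the lexicographically least accepting string of length 3.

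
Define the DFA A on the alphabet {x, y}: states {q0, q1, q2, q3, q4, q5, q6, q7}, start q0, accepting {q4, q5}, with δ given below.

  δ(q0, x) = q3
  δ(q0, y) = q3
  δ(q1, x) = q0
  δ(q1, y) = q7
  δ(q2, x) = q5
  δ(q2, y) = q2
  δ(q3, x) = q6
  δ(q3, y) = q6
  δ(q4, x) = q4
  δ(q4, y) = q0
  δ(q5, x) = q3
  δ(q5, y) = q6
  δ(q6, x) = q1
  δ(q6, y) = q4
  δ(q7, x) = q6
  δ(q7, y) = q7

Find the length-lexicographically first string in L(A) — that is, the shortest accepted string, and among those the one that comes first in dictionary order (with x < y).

xxy

A breadth-first search from q0 reaches an accepting state first via the path q0 → q3 → q6 → q4 on input xxy.
No string of length < 3 is accepted (BFS exhausts all shorter strings without reaching an accepting state), and xxy is the lexicographically least accepting string of length 3.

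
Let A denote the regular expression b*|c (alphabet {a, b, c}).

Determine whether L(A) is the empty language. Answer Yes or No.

The empty string ε matches the expression, so it belongs to L(A).
Since L(A) contains at least one string, it is not empty.

No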